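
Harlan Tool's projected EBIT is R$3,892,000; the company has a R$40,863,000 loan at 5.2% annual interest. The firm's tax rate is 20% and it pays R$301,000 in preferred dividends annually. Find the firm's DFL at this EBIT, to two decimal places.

2.80

Annual interest charges come to R$2,124,876.00.
Preferred dividends grossed up pre-tax: R$301,000 / (1 − 0.20) = R$376,250.00.
DFL = EBIT ÷ [EBIT − I − D_p/(1−t)] = R$3,892,000 ÷ [R$3,892,000 − R$2,124,876.00 − R$376,250.00] = R$3,892,000 ÷ R$1,390,874.00 = 2.7982.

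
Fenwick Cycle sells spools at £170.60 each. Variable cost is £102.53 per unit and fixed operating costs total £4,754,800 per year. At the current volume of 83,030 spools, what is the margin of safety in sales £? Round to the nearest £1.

£2,248,231

Unit CM = price − variable cost = £170.60 − £102.53 = £68.07. Break-even units = £4,754,800 ÷ £68.07 = 69,851.62; break-even revenue = 69,851.62 × £170.60 = £11,916,686.94.
Actual sales revenue = 83,030 × £170.60 = £14,164,918.00.
Margin of safety = £14,164,918.00 − £11,916,686.94 = £2,248,231.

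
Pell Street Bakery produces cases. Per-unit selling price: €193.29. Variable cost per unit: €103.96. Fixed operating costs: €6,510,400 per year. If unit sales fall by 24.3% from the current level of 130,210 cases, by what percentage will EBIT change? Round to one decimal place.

Contribution at this volume is 130,210 × €89.33 = €11,631,659.30.
Subtracting fixed costs: EBIT = €11,631,659.30 − €6,510,400 = €5,121,259.30.
Degree of operating leverage = €11,631,659.30 / €5,121,259.30 = 2.2712.
Operating income changes by 2.2712 × -24.3% = -55.2%.

-55.2%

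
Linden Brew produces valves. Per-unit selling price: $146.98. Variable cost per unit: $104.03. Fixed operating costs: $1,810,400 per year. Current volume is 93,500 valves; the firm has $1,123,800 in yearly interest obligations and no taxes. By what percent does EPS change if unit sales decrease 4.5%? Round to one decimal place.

At 93,500 units, contribution = 93,500 × $42.95 = $4,015,825.00.
Subtracting fixed costs: EBIT = $4,015,825.00 − $1,810,400 = $2,205,425.00.
Interest = $1,123,800.00, so EBIT − I = $1,081,625.00.
DCL = total CM / (EBIT − I) = $4,015,825.00 / $1,081,625.00 = 3.7128.
%ΔEPS = DCL × %ΔSales = 3.7128 × -4.5% = -16.7%.

-16.7%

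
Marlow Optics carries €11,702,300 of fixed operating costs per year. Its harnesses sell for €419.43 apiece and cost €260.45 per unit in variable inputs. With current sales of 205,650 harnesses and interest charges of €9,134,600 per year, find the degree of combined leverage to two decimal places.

Contribution at this volume is 205,650 × €158.98 = €32,694,237.00.
Operating income = contribution − fixed costs = €32,694,237.00 − €11,702,300 = €20,991,937.00. Interest = €9,134,600.00.
DOL = €32,694,237.00 ÷ €20,991,937.00 = 1.5575; DFL = €20,991,937.00 ÷ €11,857,337.00 = 1.7704.
Combined leverage = 1.5575 × 1.7704 = 2.7574.

2.76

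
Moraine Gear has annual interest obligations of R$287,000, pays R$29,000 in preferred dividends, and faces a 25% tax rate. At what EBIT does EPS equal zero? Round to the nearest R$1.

Grossing the preferred dividend up to pre-tax terms: R$29,000 / (1 − 0.25) = R$38,666.67.
Financial break-even EBIT = interest + D_p ÷ (1 − t) = R$287,000 + R$38,666.67 = R$325,666.67.

R$325,667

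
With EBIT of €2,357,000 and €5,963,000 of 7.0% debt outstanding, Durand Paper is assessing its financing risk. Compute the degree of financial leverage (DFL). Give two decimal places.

1.22

Annual interest charges come to €417,410.00.
Degree of financial leverage = EBIT / (EBIT − interest) = €2,357,000 / €1,939,590.00 = 1.2152.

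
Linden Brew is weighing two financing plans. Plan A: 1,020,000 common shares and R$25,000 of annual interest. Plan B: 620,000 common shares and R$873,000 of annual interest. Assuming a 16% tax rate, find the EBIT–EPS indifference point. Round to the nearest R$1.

R$2,187,400

At indifference, (EBIT − 25,000)(1 − t)/1,020,000 = (EBIT − 873,000)(1 − t)/620,000.
The (1 − t) factor cancels: (EBIT − 25,000) × 620,000 = (EBIT − 873,000) × 1,020,000.
Solving, EBIT = (873,000·1,020,000 − 25,000·620,000) / (1,020,000 − 620,000) = 874,960,000,000 / 400,000 = 2,187,400.00.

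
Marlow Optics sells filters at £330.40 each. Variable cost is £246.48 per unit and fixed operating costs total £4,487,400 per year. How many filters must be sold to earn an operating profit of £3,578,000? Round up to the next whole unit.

96,109 filters

Unit CM = price − variable cost = £330.40 − £246.48 = £83.92.
Units = (FC + target) / CM = (£4,487,400 + £3,578,000) / £83.92 = 96,108.20, so 96,109 filters.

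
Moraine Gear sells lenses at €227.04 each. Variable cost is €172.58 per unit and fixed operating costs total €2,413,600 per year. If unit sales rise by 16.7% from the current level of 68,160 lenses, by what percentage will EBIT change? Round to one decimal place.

Contribution at this volume is 68,160 × €54.46 = €3,711,993.60.
Operating income = contribution − fixed costs = €3,711,993.60 − €2,413,600 = €1,298,393.60.
DOL = contribution ÷ EBIT = €3,711,993.60 ÷ €1,298,393.60 = 2.8589.
Operating income changes by 2.8589 × +16.7% = +47.7%.

+47.7%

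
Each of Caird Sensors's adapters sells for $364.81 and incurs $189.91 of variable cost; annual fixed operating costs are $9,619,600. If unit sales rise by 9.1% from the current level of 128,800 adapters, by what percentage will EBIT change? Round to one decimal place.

Contribution at this volume is 128,800 × $174.90 = $22,527,120.00.
Operating income = contribution − fixed costs = $22,527,120.00 − $9,619,600 = $12,907,520.00.
Degree of operating leverage = $22,527,120.00 / $12,907,520.00 = 1.7453.
So EBIT moves 1.7453 × (+9.1%) = +15.9%.

+15.9%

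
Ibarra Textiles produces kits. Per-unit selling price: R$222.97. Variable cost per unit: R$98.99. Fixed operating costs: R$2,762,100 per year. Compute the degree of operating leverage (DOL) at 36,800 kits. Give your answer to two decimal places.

2.53

At 36,800 units, contribution = 36,800 × R$123.98 = R$4,562,464.00.
Operating income = contribution − fixed costs = R$4,562,464.00 − R$2,762,100 = R$1,800,364.00.
So DOL = total CM / EBIT = R$4,562,464.00 / R$1,800,364.00 = 2.5342.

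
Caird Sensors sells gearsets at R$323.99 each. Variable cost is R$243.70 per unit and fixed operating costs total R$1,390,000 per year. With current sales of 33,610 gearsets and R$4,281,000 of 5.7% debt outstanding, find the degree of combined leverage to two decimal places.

2.53

Contribution at this volume is 33,610 × R$80.29 = R$2,698,546.90.
EBIT = R$2,698,546.90 − R$1,390,000 = R$1,308,546.90. Interest = R$244,017.00, so EBIT − I = R$1,064,529.90.
Degree of total leverage = total CM / (EBIT − interest) = R$2,698,546.90 / R$1,064,529.90 = 2.5350.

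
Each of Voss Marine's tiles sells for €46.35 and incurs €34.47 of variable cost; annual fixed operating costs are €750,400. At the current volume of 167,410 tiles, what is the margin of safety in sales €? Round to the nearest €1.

€4,831,757

Unit CM = price − variable cost = €46.35 − €34.47 = €11.88. Break-even units = €750,400 ÷ €11.88 = 63,164.98; break-even revenue = 63,164.98 × €46.35 = €2,927,696.97.
Actual sales revenue = 167,410 × €46.35 = €7,759,453.50.
Margin of safety = €7,759,453.50 − €2,927,696.97 = €4,831,757.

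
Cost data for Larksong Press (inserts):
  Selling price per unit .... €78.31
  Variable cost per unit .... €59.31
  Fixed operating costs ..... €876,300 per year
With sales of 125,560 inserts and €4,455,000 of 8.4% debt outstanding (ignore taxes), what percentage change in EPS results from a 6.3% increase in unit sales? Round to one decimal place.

+13.2%

Total contribution margin = 125,560 × €19.00 = €2,385,640.00.
Operating income = contribution − fixed costs = €2,385,640.00 − €876,300 = €1,509,340.00.
Interest = €374,220.00, so EBIT − I = €1,135,120.00.
DCL = total CM / (EBIT − I) = €2,385,640.00 / €1,135,120.00 = 2.1017.
EPS therefore changes by 2.1017 × (+6.3%) = +13.2%.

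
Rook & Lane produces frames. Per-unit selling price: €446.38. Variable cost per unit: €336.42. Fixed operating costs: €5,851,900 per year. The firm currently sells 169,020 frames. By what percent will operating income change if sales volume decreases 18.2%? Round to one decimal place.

-26.6%

Total contribution margin = 169,020 × €109.96 = €18,585,439.20.
Operating income = contribution − fixed costs = €18,585,439.20 − €5,851,900 = €12,733,539.20.
So DOL = total CM / EBIT = €18,585,439.20 / €12,733,539.20 = 1.4596.
%ΔEBIT = DOL × %ΔSales = 1.4596 × -18.2% = -26.6%.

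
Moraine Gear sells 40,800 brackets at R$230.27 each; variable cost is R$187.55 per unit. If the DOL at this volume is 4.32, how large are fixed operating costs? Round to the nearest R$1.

At 40,800 units, contribution = 40,800 × R$42.72 = R$1,742,976.00.
DOL = contribution / EBIT, so EBIT = R$1,742,976.00 / 4.32 = R$403,466.67.
And FC = contribution − EBIT = R$1,742,976.00 − R$403,466.67 = R$1,339,509.

R$1,339,509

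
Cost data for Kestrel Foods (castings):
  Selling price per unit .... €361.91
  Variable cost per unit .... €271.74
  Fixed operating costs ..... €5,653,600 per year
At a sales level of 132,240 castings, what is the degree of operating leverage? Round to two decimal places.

1.90

Total contribution margin = 132,240 × €90.17 = €11,924,080.80.
Subtracting fixed costs: EBIT = €11,924,080.80 − €5,653,600 = €6,270,480.80.
DOL = contribution ÷ EBIT = €11,924,080.80 ÷ €6,270,480.80 = 1.9016.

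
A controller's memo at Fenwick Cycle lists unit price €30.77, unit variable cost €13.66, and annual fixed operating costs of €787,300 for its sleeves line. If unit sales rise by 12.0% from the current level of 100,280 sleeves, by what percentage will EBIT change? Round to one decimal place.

+22.2%

At 100,280 units, contribution = 100,280 × €17.11 = €1,715,790.80.
Operating income = contribution − fixed costs = €1,715,790.80 − €787,300 = €928,490.80.
So DOL = total CM / EBIT = €1,715,790.80 / €928,490.80 = 1.8479.
%ΔEBIT = DOL × %ΔSales = 1.8479 × +12.0% = +22.2%.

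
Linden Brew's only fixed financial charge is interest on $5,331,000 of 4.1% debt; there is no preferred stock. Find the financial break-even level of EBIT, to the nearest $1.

Annual interest = 4.1% × $5,331,000 = $218,571.00.
With no preferred dividends, EPS = 0 when EBIT exactly covers interest, so the financial break-even EBIT is $218,571.00.

$218,571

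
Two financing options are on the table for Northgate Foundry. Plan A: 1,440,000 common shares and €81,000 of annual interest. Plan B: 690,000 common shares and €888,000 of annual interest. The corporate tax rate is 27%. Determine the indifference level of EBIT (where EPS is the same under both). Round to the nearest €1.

€1,630,440

At indifference, (EBIT − 81,000)(1 − t)/1,440,000 = (EBIT − 888,000)(1 − t)/690,000.
Cancelling (1 − t) and cross-multiplying: 690,000·(EBIT − 81,000) = 1,440,000·(EBIT − 888,000).
EBIT × (1,440,000 − 690,000) = 888,000 × 1,440,000 − 81,000 × 690,000 = 1,222,830,000,000, so EBIT = 1,222,830,000,000 ÷ 750,000 = 1,630,440.00.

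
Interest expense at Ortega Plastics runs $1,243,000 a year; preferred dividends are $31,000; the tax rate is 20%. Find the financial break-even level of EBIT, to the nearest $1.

$1,281,750

Preferred dividends are paid after tax, so their pre-tax equivalent is $31,000 ÷ (1 − 0.20) = $38,750.00.
EPS = 0 when EBIT covers interest plus the pre-tax preferred burden: $1,243,000 + $38,750.00 = $1,281,750.00.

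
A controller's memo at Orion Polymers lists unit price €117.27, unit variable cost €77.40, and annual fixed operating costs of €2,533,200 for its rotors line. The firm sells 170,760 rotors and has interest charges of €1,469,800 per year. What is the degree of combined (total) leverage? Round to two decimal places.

Contribution at this volume is 170,760 × €39.87 = €6,808,201.20.
Operating income = contribution − fixed costs = €6,808,201.20 − €2,533,200 = €4,275,001.20. Interest = €1,469,800.00.
DOL = €6,808,201.20 ÷ €4,275,001.20 = 1.5926; DFL = €4,275,001.20 ÷ €2,805,201.20 = 1.5240.
Combined leverage = 1.5926 × 1.5240 = 2.4271.

2.43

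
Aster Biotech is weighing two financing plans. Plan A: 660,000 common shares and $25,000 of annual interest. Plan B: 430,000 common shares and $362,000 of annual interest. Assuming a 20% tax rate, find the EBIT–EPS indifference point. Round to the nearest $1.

Set EPS_A = EPS_B: (EBIT − $25,000)(1 − 0.20) ÷ 660,000 = (EBIT − $362,000)(1 − 0.20) ÷ 430,000.
Cancelling (1 − t) and cross-multiplying: 430,000·(EBIT − 25,000) = 660,000·(EBIT − 362,000).
EBIT × (660,000 − 430,000) = 362,000 × 660,000 − 25,000 × 430,000 = 228,170,000,000, so EBIT = 228,170,000,000 ÷ 230,000 = 992,043.48.

$992,043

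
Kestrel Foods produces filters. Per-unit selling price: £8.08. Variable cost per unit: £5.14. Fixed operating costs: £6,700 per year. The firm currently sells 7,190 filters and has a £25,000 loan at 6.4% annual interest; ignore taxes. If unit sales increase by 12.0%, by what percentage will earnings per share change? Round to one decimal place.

+19.8%

Total contribution margin = 7,190 × £2.94 = £21,138.60.
EBIT = £21,138.60 − £6,700 = £14,438.60.
After interest of £1,600.00, pre-tax earnings = £12,838.60.
DCL = total CM / (EBIT − I) = £21,138.60 / £12,838.60 = 1.6465.
%ΔEPS = DCL × %ΔSales = 1.6465 × +12.0% = +19.8%.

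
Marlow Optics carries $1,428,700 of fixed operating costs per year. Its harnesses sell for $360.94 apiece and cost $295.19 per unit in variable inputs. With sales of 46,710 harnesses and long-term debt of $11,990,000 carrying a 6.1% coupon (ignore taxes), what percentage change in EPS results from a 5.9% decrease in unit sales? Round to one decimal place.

-19.9%

Contribution at this volume is 46,710 × $65.75 = $3,071,182.50.
Operating income = contribution − fixed costs = $3,071,182.50 − $1,428,700 = $1,642,482.50.
After interest of $731,390.00, pre-tax earnings = $911,092.50.
Degree of combined leverage = contribution ÷ (EBIT − I) = $3,071,182.50 ÷ $911,092.50 = 3.3709.
%ΔEPS = DCL × %ΔSales = 3.3709 × -5.9% = -19.9%.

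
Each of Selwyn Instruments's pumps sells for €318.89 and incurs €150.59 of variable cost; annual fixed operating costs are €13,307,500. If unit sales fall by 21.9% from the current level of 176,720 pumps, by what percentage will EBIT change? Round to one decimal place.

-39.6%

Total contribution margin = 176,720 × €168.30 = €29,741,976.00.
EBIT = €29,741,976.00 − €13,307,500 = €16,434,476.00.
So DOL = total CM / EBIT = €29,741,976.00 / €16,434,476.00 = 1.8097.
So EBIT moves 1.8097 × (-21.9%) = -39.6%.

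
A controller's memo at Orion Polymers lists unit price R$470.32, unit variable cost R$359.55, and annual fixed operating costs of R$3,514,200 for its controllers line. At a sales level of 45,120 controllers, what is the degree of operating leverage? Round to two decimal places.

3.37

At 45,120 units, contribution = 45,120 × R$110.77 = R$4,997,942.40.
Subtracting fixed costs: EBIT = R$4,997,942.40 − R$3,514,200 = R$1,483,742.40.
So DOL = total CM / EBIT = R$4,997,942.40 / R$1,483,742.40 = 3.3685.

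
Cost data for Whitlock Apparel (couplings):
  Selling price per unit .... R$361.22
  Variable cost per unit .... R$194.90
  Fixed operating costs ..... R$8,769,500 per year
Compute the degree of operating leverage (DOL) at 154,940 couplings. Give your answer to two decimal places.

1.52

Total contribution margin = 154,940 × R$166.32 = R$25,769,620.80.
Subtracting fixed costs: EBIT = R$25,769,620.80 − R$8,769,500 = R$17,000,120.80.
DOL = contribution ÷ EBIT = R$25,769,620.80 ÷ R$17,000,120.80 = 1.5158.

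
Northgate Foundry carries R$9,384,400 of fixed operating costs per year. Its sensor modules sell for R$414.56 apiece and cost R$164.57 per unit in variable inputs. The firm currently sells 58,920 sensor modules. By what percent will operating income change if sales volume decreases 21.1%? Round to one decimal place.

At 58,920 units, contribution = 58,920 × R$249.99 = R$14,729,410.80.
Operating income = contribution − fixed costs = R$14,729,410.80 − R$9,384,400 = R$5,345,010.80.
So DOL = total CM / EBIT = R$14,729,410.80 / R$5,345,010.80 = 2.7557.
So EBIT moves 2.7557 × (-21.1%) = -58.1%.

-58.1%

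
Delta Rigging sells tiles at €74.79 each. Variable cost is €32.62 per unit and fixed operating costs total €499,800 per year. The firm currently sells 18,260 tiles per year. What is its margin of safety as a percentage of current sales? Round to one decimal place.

Unit CM = price − variable cost = €74.79 − €32.62 = €42.17. Break-even units = €499,800 ÷ €42.17 = 11,852.03; break-even revenue = 11,852.03 × €74.79 = €886,413.14.
Current sales = 18,260 × €74.79 = €1,365,665.40.
Margin of safety = (€1,365,665.40 − €886,413.14) ÷ €1,365,665.40 = 35.1%.

35.1%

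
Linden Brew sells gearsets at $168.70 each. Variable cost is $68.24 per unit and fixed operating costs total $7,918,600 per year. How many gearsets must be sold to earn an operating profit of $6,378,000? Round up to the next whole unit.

142,312 gearsets

Each unit contributes $168.70 − $68.24 = $100.46.
Need Q such that Q × $100.46 − $7,918,600 = $6,378,000, i.e. Q = $14,296,600 / $100.46 = 142,311.37 → 142,312.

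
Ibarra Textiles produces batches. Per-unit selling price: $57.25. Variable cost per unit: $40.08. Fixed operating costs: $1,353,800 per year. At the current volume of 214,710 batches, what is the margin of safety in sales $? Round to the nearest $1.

$7,778,167

Each unit contributes $57.25 − $40.08 = $17.17. Break-even units = $1,353,800 ÷ $17.17 = 78,846.83; break-even revenue = 78,846.83 × $57.25 = $4,513,980.78.
Current sales = 214,710 × $57.25 = $12,292,147.50.
Margin of safety = $12,292,147.50 − $4,513,980.78 = $7,778,167.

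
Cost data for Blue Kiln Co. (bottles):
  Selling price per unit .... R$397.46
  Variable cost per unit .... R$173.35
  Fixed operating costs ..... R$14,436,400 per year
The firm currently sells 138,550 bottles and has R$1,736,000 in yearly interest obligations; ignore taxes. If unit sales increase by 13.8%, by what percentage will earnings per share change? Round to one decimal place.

+28.8%

Contribution at this volume is 138,550 × R$224.11 = R$31,050,440.50.
Subtracting fixed costs: EBIT = R$31,050,440.50 − R$14,436,400 = R$16,614,040.50.
Interest = R$1,736,000.00, so EBIT − I = R$14,878,040.50.
Degree of combined leverage = contribution ÷ (EBIT − I) = R$31,050,440.50 ÷ R$14,878,040.50 = 2.0870.
EPS therefore changes by 2.0870 × (+13.8%) = +28.8%.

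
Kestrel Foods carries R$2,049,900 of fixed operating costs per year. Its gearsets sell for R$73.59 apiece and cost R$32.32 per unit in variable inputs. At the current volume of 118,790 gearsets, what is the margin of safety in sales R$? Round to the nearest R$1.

Unit CM = price − variable cost = R$73.59 − R$32.32 = R$41.27. Break-even units = R$2,049,900 ÷ R$41.27 = 49,670.46; break-even revenue = 49,670.46 × R$73.59 = R$3,655,249.36.
Current sales = 118,790 × R$73.59 = R$8,741,756.10.
Margin of safety = R$8,741,756.10 − R$3,655,249.36 = R$5,086,507.

R$5,086,507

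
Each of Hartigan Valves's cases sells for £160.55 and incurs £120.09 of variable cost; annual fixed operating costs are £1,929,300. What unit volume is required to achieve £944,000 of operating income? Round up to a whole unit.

71,016 cases

Contribution margin per unit = £160.55 − £120.09 = £40.46.
Units = (FC + target) / CM = (£1,929,300 + £944,000) / £40.46 = 71,015.82, so 71,016 cases.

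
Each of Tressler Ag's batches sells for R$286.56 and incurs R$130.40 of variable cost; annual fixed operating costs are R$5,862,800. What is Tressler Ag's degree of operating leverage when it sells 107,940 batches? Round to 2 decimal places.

1.53

Contribution at this volume is 107,940 × R$156.16 = R$16,855,910.40.
EBIT = R$16,855,910.40 − R$5,862,800 = R$10,993,110.40.
DOL = contribution ÷ EBIT = R$16,855,910.40 ÷ R$10,993,110.40 = 1.5333.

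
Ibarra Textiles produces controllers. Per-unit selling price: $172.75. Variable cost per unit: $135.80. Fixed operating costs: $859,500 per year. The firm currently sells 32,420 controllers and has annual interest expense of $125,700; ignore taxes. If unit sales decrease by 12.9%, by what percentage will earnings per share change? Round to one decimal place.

-72.6%

Total contribution margin = 32,420 × $36.95 = $1,197,919.00.
Subtracting fixed costs: EBIT = $1,197,919.00 − $859,500 = $338,419.00.
Interest = $125,700.00, so EBIT − I = $212,719.00.
DCL = total CM / (EBIT − I) = $1,197,919.00 / $212,719.00 = 5.6315.
%ΔEPS = DCL × %ΔSales = 5.6315 × -12.9% = -72.6%.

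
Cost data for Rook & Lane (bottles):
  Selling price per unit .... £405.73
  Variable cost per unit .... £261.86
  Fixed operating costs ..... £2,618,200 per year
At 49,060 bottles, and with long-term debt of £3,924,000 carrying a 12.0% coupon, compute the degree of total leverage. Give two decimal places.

1.78

Total contribution margin = 49,060 × £143.87 = £7,058,262.20.
Operating income = contribution − fixed costs = £7,058,262.20 − £2,618,200 = £4,440,062.20. Interest = £470,880.00.
DOL = £7,058,262.20 ÷ £4,440,062.20 = 1.5897; DFL = £4,440,062.20 ÷ £3,969,182.20 = 1.1186.
DCL = DOL × DFL = 1.5897 × 1.1186 = 1.7782.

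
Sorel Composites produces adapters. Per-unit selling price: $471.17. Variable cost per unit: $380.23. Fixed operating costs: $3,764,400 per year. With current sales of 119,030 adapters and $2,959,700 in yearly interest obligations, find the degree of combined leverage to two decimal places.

At 119,030 units, contribution = 119,030 × $90.94 = $10,824,588.20.
EBIT = $10,824,588.20 − $3,764,400 = $7,060,188.20. Interest = $2,959,700.00, so EBIT − I = $4,100,488.20.
DCL = contribution ÷ (EBIT − I) = $10,824,588.20 ÷ $4,100,488.20 = 2.6398.

2.64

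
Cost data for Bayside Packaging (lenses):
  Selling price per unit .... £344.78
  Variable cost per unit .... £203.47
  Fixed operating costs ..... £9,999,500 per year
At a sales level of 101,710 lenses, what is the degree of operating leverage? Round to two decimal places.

At 101,710 units, contribution = 101,710 × £141.31 = £14,372,640.10.
EBIT = £14,372,640.10 − £9,999,500 = £4,373,140.10.
Degree of operating leverage = £14,372,640.10 / £4,373,140.10 = 3.2866.

3.29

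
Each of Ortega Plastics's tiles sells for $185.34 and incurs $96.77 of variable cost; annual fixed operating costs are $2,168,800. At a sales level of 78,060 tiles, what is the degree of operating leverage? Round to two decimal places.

Contribution at this volume is 78,060 × $88.57 = $6,913,774.20.
Subtracting fixed costs: EBIT = $6,913,774.20 − $2,168,800 = $4,744,974.20.
So DOL = total CM / EBIT = $6,913,774.20 / $4,744,974.20 = 1.4571.

1.46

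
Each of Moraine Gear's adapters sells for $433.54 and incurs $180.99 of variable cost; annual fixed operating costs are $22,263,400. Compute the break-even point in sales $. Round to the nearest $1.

$38,218,469

CM per unit = $433.54 − $180.99 = $252.55; CM ratio = $252.55 / $433.54 = 0.5825.
Break-even revenue = fixed costs × price ÷ CM = $22,263,400 × $433.54 ÷ $252.55 = $38,218,469.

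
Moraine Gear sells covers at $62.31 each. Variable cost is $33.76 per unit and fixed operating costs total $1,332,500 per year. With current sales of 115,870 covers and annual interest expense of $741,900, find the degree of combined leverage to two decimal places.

2.68

Contribution at this volume is 115,870 × $28.55 = $3,308,088.50.
EBIT = $3,308,088.50 − $1,332,500 = $1,975,588.50. Interest = $741,900.00, so EBIT − I = $1,233,688.50.
DCL = contribution ÷ (EBIT − I) = $3,308,088.50 ÷ $1,233,688.50 = 2.6815.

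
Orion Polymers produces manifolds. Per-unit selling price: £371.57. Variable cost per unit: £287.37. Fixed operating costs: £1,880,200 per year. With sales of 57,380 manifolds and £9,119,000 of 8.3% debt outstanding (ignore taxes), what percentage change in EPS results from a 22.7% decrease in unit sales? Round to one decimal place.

-50.0%

Contribution at this volume is 57,380 × £84.20 = £4,831,396.00.
Subtracting fixed costs: EBIT = £4,831,396.00 − £1,880,200 = £2,951,196.00.
Interest = £756,877.00, so EBIT − I = £2,194,319.00.
Degree of combined leverage = contribution ÷ (EBIT − I) = £4,831,396.00 ÷ £2,194,319.00 = 2.2018.
%ΔEPS = DCL × %ΔSales = 2.2018 × -22.7% = -50.0%.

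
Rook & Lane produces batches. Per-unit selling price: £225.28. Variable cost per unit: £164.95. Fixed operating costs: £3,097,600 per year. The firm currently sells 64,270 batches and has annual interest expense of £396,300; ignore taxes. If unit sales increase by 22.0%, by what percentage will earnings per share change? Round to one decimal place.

+222.4%

At 64,270 units, contribution = 64,270 × £60.33 = £3,877,409.10.
Subtracting fixed costs: EBIT = £3,877,409.10 − £3,097,600 = £779,809.10.
Interest = £396,300.00, so EBIT − I = £383,509.10.
Degree of combined leverage = contribution ÷ (EBIT − I) = £3,877,409.10 ÷ £383,509.10 = 10.1103.
EPS therefore changes by 10.1103 × (+22.0%) = +222.4%.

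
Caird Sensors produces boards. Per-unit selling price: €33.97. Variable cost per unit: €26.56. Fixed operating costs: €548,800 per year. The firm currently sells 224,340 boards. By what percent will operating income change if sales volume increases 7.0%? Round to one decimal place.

Total contribution margin = 224,340 × €7.41 = €1,662,359.40.
Subtracting fixed costs: EBIT = €1,662,359.40 − €548,800 = €1,113,559.40.
DOL = contribution ÷ EBIT = €1,662,359.40 ÷ €1,113,559.40 = 1.4928.
So EBIT moves 1.4928 × (+7.0%) = +10.4%.

+10.4%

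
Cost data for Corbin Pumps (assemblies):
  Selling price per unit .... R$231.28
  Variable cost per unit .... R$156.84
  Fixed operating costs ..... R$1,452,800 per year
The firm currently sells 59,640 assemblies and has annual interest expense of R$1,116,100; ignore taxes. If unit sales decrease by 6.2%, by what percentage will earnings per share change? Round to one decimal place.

-14.7%

Total contribution margin = 59,640 × R$74.44 = R$4,439,601.60.
EBIT = R$4,439,601.60 − R$1,452,800 = R$2,986,801.60.
After interest of R$1,116,100.00, pre-tax earnings = R$1,870,701.60.
DCL = total CM / (EBIT − I) = R$4,439,601.60 / R$1,870,701.60 = 2.3732.
EPS therefore changes by 2.3732 × (-6.2%) = -14.7%.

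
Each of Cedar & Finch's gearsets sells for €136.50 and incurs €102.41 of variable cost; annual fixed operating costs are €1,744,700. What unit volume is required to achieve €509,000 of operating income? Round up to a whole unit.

Each unit contributes €136.50 − €102.41 = €34.09.
Required volume = (fixed costs + target profit) ÷ CM = (€1,744,700 + €509,000) ÷ €34.09 = 66,110.30, so 66,111 gearsets.

66,111 gearsets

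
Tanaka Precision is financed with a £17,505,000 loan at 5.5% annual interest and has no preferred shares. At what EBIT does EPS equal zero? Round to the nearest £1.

Annual interest = 5.5% × £17,505,000 = £962,775.00.
With no preferred dividends, EPS = 0 when EBIT exactly covers interest, so the financial break-even EBIT is £962,775.00.

£962,775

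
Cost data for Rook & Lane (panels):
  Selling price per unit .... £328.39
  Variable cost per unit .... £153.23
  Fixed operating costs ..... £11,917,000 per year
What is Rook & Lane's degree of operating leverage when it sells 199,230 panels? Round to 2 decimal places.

1.52

Contribution at this volume is 199,230 × £175.16 = £34,897,126.80.
Subtracting fixed costs: EBIT = £34,897,126.80 − £11,917,000 = £22,980,126.80.
DOL = contribution ÷ EBIT = £34,897,126.80 ÷ £22,980,126.80 = 1.5186.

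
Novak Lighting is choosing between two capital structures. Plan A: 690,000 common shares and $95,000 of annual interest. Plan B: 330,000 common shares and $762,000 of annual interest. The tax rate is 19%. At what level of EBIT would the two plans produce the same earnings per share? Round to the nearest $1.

At indifference, (EBIT − 95,000)(1 − t)/690,000 = (EBIT − 762,000)(1 − t)/330,000.
The (1 − t) factor cancels: (EBIT − 95,000) × 330,000 = (EBIT − 762,000) × 690,000.
Solving, EBIT = (762,000·690,000 − 95,000·330,000) / (690,000 − 330,000) = 494,430,000,000 / 360,000 = 1,373,416.67.

$1,373,417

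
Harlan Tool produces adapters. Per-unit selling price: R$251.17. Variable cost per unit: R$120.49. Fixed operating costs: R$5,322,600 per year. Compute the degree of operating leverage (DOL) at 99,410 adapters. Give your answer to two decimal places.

1.69

Total contribution margin = 99,410 × R$130.68 = R$12,990,898.80.
Operating income = contribution − fixed costs = R$12,990,898.80 − R$5,322,600 = R$7,668,298.80.
So DOL = total CM / EBIT = R$12,990,898.80 / R$7,668,298.80 = 1.6941.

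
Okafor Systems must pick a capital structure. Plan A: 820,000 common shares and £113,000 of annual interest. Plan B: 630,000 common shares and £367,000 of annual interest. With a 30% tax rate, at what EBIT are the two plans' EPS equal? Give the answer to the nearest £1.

£1,209,211

Set EPS_A = EPS_B: (EBIT − £113,000)(1 − 0.30) ÷ 820,000 = (EBIT − £367,000)(1 − 0.30) ÷ 630,000.
Cancelling (1 − t) and cross-multiplying: 630,000·(EBIT − 113,000) = 820,000·(EBIT − 367,000).
EBIT × (820,000 − 630,000) = 367,000 × 820,000 − 113,000 × 630,000 = 229,750,000,000, so EBIT = 229,750,000,000 ÷ 190,000 = 1,209,210.53.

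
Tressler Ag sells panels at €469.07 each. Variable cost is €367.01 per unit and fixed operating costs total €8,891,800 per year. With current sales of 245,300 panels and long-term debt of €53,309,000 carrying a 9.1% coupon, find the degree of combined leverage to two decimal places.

2.22

Total contribution margin = 245,300 × €102.06 = €25,035,318.00.
EBIT = €25,035,318.00 − €8,891,800 = €16,143,518.00. Interest = €4,851,119.00, so EBIT − I = €11,292,399.00.
Degree of total leverage = total CM / (EBIT − interest) = €25,035,318.00 / €11,292,399.00 = 2.2170.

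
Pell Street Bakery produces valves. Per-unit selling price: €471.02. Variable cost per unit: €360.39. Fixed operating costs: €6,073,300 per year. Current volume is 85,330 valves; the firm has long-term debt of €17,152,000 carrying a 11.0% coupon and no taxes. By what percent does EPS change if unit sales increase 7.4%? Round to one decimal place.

+47.2%

Contribution at this volume is 85,330 × €110.63 = €9,440,057.90.
Operating income = contribution − fixed costs = €9,440,057.90 − €6,073,300 = €3,366,757.90.
After interest of €1,886,720.00, pre-tax earnings = €1,480,037.90.
Degree of combined leverage = contribution ÷ (EBIT − I) = €9,440,057.90 ÷ €1,480,037.90 = 6.3783.
%ΔEPS = DCL × %ΔSales = 6.3783 × +7.4% = +47.2%.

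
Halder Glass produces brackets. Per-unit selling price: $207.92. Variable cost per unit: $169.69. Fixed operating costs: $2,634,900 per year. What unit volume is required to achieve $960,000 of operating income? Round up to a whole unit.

Unit CM = price − variable cost = $207.92 − $169.69 = $38.23.
Units = (FC + target) / CM = ($2,634,900 + $960,000) / $38.23 = 94,033.48, so 94,034 brackets.

94,034 brackets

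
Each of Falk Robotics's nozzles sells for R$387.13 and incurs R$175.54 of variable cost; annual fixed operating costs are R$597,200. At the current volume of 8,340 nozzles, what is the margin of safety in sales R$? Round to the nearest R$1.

R$2,136,013

Each unit contributes R$387.13 − R$175.54 = R$211.59. Break-even units = R$597,200 ÷ R$211.59 = 2,822.44; break-even revenue = 2,822.44 × R$387.13 = R$1,092,651.05.
Actual sales revenue = 8,340 × R$387.13 = R$3,228,664.20.
Margin of safety = R$3,228,664.20 − R$1,092,651.05 = R$2,136,013.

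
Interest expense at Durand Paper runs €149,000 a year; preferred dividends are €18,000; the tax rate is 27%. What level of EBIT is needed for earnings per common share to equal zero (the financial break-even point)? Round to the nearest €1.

€173,658

Grossing the preferred dividend up to pre-tax terms: €18,000 / (1 − 0.27) = €24,657.53.
EPS = 0 when EBIT covers interest plus the pre-tax preferred burden: €149,000 + €24,657.53 = €173,657.53.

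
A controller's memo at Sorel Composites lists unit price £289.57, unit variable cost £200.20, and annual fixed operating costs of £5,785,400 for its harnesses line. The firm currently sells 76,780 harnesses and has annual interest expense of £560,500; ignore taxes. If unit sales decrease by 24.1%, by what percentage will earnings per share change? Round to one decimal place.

Total contribution margin = 76,780 × £89.37 = £6,861,828.60.
EBIT = £6,861,828.60 − £5,785,400 = £1,076,428.60.
After interest of £560,500.00, pre-tax earnings = £515,928.60.
DCL = total CM / (EBIT − I) = £6,861,828.60 / £515,928.60 = 13.3000.
%ΔEPS = DCL × %ΔSales = 13.3000 × -24.1% = -320.5%.

-320.5%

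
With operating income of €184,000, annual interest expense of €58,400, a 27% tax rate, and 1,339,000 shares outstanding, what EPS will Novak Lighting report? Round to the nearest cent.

Interest = €58,400.00, so EBT = €184,000 − €58,400.00 = €125,600.00.
Net income = €125,600.00 × (1 − 0.27) = €91,688.00.
EPS = €91,688.00 ÷ 1,339,000 = €0.07.

€0.07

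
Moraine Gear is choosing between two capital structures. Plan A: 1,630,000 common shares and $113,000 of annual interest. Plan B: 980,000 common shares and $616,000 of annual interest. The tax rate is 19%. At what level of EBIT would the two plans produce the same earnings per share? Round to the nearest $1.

Set EPS_A = EPS_B: (EBIT − $113,000)(1 − 0.19) ÷ 1,630,000 = (EBIT − $616,000)(1 − 0.19) ÷ 980,000.
Cancelling (1 − t) and cross-multiplying: 980,000·(EBIT − 113,000) = 1,630,000·(EBIT − 616,000).
Solving, EBIT = (616,000·1,630,000 − 113,000·980,000) / (1,630,000 − 980,000) = 893,340,000,000 / 650,000 = 1,374,369.23.

$1,374,369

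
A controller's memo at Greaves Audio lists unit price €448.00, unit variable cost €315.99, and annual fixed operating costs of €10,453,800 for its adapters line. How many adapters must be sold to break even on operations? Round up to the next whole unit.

Contribution margin per unit = €448.00 − €315.99 = €132.01.
Break-even volume = fixed costs ÷ CM per unit = €10,453,800 ÷ €132.01 = 79,189.46, so 79,190 adapters.

79,190 adapters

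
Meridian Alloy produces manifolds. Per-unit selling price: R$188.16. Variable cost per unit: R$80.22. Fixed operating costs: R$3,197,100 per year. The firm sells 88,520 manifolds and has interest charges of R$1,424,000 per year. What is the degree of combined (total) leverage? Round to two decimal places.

1.94

Contribution at this volume is 88,520 × R$107.94 = R$9,554,848.80.
Operating income = contribution − fixed costs = R$9,554,848.80 − R$3,197,100 = R$6,357,748.80. Interest = R$1,424,000.00, so EBIT − I = R$4,933,748.80.
Degree of total leverage = total CM / (EBIT − interest) = R$9,554,848.80 / R$4,933,748.80 = 1.9366.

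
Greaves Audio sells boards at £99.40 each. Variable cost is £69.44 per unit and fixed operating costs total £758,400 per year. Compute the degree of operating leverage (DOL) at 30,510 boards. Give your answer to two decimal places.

Contribution at this volume is 30,510 × £29.96 = £914,079.60.
Operating income = contribution − fixed costs = £914,079.60 − £758,400 = £155,679.60.
So DOL = total CM / EBIT = £914,079.60 / £155,679.60 = 5.8715.

5.87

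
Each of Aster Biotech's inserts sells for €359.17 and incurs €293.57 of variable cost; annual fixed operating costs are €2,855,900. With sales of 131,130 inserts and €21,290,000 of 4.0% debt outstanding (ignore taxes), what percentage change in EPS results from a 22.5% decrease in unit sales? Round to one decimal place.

Contribution at this volume is 131,130 × €65.60 = €8,602,128.00.
Operating income = contribution − fixed costs = €8,602,128.00 − €2,855,900 = €5,746,228.00.
Interest = €851,600.00, so EBIT − I = €4,894,628.00.
DCL = total CM / (EBIT − I) = €8,602,128.00 / €4,894,628.00 = 1.7575.
%ΔEPS = DCL × %ΔSales = 1.7575 × -22.5% = -39.5%.

-39.5%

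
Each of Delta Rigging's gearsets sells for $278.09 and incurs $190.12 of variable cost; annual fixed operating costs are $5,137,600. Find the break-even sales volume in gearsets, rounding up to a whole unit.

Contribution margin per unit = $278.09 − $190.12 = $87.97.
Units to break even: $5,137,600 ÷ $87.97 = 58,401.73, rounded up to 58,402.

58,402 gearsets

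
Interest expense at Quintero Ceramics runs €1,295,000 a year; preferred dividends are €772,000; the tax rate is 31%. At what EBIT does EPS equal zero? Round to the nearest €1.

Preferred dividends are paid after tax, so their pre-tax equivalent is €772,000 ÷ (1 − 0.31) = €1,118,840.58.
EPS = 0 when EBIT covers interest plus the pre-tax preferred burden: €1,295,000 + €1,118,840.58 = €2,413,840.58.

€2,413,841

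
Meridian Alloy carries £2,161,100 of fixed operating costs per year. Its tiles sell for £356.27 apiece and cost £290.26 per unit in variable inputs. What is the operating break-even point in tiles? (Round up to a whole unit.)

Unit CM = price − variable cost = £356.27 − £290.26 = £66.01.
Break-even Q = £2,161,100 / £66.01 = 32,738.98 → 32,739 tiles.

32,739 tiles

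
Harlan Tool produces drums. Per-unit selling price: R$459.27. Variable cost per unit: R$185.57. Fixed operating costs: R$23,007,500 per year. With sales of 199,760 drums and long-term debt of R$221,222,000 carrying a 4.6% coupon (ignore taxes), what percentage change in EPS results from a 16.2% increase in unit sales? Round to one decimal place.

At 199,760 units, contribution = 199,760 × R$273.70 = R$54,674,312.00.
Operating income = contribution − fixed costs = R$54,674,312.00 − R$23,007,500 = R$31,666,812.00.
Interest = R$10,176,212.00, so EBIT − I = R$21,490,600.00.
DCL = total CM / (EBIT − I) = R$54,674,312.00 / R$21,490,600.00 = 2.5441.
EPS therefore changes by 2.5441 × (+16.2%) = +41.2%.

+41.2%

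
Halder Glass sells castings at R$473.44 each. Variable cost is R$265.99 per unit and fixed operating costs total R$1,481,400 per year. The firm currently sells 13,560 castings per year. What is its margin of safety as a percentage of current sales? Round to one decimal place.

Each unit contributes R$473.44 − R$265.99 = R$207.45. Break-even units = R$1,481,400 ÷ R$207.45 = 7,141.00; break-even revenue = 7,141.00 × R$473.44 = R$3,380,834.01.
Actual sales revenue = 13,560 × R$473.44 = R$6,419,846.40.
Margin of safety = (R$6,419,846.40 − R$3,380,834.01) ÷ R$6,419,846.40 = 47.3%.

47.3%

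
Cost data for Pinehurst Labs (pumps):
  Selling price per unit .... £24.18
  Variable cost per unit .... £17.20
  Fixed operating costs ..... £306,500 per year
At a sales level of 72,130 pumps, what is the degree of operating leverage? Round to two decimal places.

At 72,130 units, contribution = 72,130 × £6.98 = £503,467.40.
Subtracting fixed costs: EBIT = £503,467.40 − £306,500 = £196,967.40.
So DOL = total CM / EBIT = £503,467.40 / £196,967.40 = 2.5561.

2.56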